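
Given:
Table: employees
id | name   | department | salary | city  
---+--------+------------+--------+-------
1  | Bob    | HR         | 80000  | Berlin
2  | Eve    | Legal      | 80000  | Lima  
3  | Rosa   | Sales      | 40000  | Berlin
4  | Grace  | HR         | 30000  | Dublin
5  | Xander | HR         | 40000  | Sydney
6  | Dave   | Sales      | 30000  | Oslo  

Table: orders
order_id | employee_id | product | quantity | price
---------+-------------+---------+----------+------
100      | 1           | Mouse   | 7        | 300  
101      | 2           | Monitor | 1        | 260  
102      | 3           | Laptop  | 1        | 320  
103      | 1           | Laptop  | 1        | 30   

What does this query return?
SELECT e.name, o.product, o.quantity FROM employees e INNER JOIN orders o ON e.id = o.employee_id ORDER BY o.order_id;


Joining employees.id = orders.employee_id:
  employee Bob (id=1) -> order Mouse
  employee Eve (id=2) -> order Monitor
  employee Rosa (id=3) -> order Laptop
  employee Bob (id=1) -> order Laptop


4 rows:
Bob, Mouse, 7
Eve, Monitor, 1
Rosa, Laptop, 1
Bob, Laptop, 1


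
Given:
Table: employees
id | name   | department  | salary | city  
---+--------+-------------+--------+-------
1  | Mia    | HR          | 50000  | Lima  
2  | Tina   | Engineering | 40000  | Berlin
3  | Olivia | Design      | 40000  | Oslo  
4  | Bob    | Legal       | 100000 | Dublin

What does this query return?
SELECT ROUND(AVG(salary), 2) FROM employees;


SUM(salary) = 230000
COUNT = 4
ROUND(AVG, 2) = ROUND(230000 / 4, 2) = 57500.0

57500.0


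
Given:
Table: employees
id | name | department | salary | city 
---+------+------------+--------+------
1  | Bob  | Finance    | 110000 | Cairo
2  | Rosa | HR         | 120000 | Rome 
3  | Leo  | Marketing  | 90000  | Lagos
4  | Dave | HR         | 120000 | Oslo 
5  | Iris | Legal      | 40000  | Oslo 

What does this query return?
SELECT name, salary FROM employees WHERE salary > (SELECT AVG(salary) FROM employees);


Subquery: AVG(salary) = 96000.0
Filtering: salary > 96000.0
  Bob (110000) -> MATCH
  Rosa (120000) -> MATCH
  Dave (120000) -> MATCH


3 rows:
Bob, 110000
Rosa, 120000
Dave, 120000


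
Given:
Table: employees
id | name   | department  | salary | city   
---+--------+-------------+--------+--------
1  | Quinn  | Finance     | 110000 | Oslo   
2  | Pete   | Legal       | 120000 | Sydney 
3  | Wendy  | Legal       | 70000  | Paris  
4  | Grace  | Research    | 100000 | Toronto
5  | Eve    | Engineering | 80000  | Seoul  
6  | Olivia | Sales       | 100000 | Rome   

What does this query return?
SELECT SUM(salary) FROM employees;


SUM(salary) = 110000 + 120000 + 70000 + 100000 + 80000 + 100000 = 580000

580000


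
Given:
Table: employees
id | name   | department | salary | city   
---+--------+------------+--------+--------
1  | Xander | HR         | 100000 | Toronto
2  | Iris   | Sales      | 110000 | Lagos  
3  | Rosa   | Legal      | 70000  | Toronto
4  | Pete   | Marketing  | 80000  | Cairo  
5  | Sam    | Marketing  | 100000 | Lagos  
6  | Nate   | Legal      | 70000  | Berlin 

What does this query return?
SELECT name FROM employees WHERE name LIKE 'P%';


LIKE 'P%' matches names starting with 'P'
Matching: 1

1 rows:
Pete


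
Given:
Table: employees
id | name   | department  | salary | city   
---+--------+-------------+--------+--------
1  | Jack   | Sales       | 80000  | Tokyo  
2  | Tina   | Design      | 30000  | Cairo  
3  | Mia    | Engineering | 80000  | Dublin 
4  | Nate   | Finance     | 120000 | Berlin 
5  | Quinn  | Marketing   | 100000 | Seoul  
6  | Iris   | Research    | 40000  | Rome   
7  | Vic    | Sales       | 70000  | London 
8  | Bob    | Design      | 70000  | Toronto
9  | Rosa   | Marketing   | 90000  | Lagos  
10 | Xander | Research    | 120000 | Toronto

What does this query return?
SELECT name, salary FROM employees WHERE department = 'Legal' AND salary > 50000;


Filtering: department = 'Legal' AND salary > 50000
Matching: 0 rows

Empty result set (0 rows)


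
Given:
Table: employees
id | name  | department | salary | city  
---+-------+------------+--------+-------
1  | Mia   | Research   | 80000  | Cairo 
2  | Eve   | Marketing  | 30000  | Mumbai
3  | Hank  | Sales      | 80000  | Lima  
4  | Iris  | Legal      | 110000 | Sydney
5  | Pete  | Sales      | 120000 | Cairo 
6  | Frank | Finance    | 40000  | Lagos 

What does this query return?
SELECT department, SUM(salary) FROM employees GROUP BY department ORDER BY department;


Summing salary within each department:
  Finance: 40000 = 40000
  Legal: 110000 = 110000
  Marketing: 30000 = 30000
  Research: 80000 = 80000
  Sales: 80000 + 120000 = 200000


5 groups:
Finance, 40000
Legal, 110000
Marketing, 30000
Research, 80000
Sales, 200000


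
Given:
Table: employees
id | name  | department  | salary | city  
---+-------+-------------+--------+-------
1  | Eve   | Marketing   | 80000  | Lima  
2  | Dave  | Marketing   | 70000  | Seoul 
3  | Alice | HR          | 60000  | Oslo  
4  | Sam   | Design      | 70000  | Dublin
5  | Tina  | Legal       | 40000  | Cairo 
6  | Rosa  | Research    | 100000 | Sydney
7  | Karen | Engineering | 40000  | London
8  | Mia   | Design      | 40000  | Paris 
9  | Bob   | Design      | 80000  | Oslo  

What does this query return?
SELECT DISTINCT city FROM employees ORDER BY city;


All 'city' values (row order): Lima, Seoul, Oslo, Dublin, Cairo, Sydney, London, Paris, Oslo
Removing duplicates leaves 8 unique value(s).

8 values:
Cairo
Dublin
Lima
London
Oslo
Paris
Seoul
Sydney


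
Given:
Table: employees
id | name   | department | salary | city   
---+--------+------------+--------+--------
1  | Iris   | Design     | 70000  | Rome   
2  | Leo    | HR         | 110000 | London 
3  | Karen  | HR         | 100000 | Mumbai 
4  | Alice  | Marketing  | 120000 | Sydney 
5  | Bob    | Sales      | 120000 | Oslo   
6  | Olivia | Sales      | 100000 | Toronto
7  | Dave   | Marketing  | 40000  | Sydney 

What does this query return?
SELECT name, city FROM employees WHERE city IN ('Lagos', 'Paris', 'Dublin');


Filtering: city IN ('Lagos', 'Paris', 'Dublin')
Matching: 0 rows

Empty result set (0 rows)


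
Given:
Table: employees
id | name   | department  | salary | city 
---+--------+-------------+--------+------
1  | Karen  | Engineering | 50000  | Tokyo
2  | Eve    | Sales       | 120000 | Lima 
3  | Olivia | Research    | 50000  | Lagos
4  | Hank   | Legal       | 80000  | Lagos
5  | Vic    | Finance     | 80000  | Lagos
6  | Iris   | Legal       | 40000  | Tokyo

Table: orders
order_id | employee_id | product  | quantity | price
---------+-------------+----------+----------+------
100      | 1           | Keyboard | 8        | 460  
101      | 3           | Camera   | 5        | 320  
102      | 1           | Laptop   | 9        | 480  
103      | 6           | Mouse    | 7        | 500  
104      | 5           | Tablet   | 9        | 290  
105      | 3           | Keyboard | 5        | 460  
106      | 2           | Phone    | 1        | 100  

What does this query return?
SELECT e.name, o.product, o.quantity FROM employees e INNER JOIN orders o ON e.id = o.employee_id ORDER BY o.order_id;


Joining employees.id = orders.employee_id:
  employee Karen (id=1) -> order Keyboard
  employee Olivia (id=3) -> order Camera
  employee Karen (id=1) -> order Laptop
  employee Iris (id=6) -> order Mouse
  employee Vic (id=5) -> order Tablet
  employee Olivia (id=3) -> order Keyboard
  employee Eve (id=2) -> order Phone


7 rows:
Karen, Keyboard, 8
Olivia, Camera, 5
Karen, Laptop, 9
Iris, Mouse, 7
Vic, Tablet, 9
Olivia, Keyboard, 5
Eve, Phone, 1


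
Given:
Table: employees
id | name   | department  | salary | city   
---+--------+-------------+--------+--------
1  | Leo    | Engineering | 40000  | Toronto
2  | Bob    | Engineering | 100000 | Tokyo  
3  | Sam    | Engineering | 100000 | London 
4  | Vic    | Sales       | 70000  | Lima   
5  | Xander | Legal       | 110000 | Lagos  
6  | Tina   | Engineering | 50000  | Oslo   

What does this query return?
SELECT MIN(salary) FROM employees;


Salaries: 40000, 100000, 100000, 70000, 110000, 50000
MIN = 40000

40000


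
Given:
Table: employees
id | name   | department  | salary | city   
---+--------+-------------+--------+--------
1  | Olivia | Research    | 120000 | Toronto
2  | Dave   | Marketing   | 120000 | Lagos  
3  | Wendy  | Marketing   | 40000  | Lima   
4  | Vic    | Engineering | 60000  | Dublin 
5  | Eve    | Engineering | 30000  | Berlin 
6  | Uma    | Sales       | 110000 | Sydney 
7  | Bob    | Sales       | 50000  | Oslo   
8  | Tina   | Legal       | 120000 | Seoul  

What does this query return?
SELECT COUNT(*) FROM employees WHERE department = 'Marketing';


Counting rows where department = 'Marketing'
  Dave -> MATCH
  Wendy -> MATCH


2


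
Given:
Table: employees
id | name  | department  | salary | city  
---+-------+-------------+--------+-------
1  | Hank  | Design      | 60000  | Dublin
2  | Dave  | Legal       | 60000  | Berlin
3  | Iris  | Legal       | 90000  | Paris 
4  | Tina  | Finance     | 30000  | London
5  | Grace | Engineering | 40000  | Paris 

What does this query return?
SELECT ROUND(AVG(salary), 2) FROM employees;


SUM(salary) = 280000
COUNT = 5
ROUND(AVG, 2) = ROUND(280000 / 5, 2) = 56000.0

56000.0


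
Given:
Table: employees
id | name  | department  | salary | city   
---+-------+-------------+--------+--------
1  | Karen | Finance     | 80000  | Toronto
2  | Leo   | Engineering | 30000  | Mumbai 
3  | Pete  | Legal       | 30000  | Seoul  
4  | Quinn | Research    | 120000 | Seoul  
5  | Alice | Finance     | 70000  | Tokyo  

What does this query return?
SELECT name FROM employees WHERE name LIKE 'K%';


LIKE 'K%' matches names starting with 'K'
Matching: 1

1 rows:
Karen


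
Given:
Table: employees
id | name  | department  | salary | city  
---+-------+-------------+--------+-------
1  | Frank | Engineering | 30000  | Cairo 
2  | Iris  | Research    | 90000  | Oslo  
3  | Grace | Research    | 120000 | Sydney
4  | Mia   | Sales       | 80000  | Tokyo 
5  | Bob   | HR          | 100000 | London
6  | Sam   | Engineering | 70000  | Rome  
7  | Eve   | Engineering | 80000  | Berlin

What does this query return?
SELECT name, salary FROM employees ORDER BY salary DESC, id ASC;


Sorting by salary DESC, then id ASC for ties

7 rows:
Grace, 120000
Bob, 100000
Iris, 90000
Mia, 80000
Eve, 80000
Sam, 70000
Frank, 30000


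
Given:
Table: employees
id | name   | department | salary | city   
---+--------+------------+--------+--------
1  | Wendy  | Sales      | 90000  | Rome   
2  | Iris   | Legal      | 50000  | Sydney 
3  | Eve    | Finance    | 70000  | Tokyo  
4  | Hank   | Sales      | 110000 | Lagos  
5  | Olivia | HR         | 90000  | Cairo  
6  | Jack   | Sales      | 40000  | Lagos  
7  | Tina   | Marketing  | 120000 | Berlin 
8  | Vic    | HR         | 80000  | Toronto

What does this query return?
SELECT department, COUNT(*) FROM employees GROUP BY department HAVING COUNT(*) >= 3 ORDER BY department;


Groups with count >= 3:
  Sales: 3 -> PASS
  Finance: 1 -> filtered out
  HR: 2 -> filtered out
  Legal: 1 -> filtered out
  Marketing: 1 -> filtered out


1 groups:
Sales, 3


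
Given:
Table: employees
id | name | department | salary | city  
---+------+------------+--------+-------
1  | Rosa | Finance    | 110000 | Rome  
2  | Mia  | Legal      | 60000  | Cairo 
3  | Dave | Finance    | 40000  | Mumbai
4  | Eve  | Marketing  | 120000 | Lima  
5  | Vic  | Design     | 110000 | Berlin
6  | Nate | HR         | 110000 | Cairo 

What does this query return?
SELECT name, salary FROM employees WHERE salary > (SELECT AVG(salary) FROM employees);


Subquery: AVG(salary) = 91666.67
Filtering: salary > 91666.67
  Rosa (110000) -> MATCH
  Eve (120000) -> MATCH
  Vic (110000) -> MATCH
  Nate (110000) -> MATCH


4 rows:
Rosa, 110000
Eve, 120000
Vic, 110000
Nate, 110000


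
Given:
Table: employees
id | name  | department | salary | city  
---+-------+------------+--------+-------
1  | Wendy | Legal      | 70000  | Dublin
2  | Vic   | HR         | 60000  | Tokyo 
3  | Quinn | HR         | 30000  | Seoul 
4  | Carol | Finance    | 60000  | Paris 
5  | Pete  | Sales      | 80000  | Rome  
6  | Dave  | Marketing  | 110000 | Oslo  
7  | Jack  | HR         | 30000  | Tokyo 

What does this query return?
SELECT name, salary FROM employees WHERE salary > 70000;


Filtering: salary > 70000
Matching: 2 rows

2 rows:
Pete, 80000
Dave, 110000


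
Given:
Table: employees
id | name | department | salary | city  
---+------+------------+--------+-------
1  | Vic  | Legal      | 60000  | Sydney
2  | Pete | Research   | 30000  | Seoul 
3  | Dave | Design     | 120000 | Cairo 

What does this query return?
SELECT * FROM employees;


SELECT * returns all 3 rows with all columns

3 rows:
1, Vic, Legal, 60000, Sydney
2, Pete, Research, 30000, Seoul
3, Dave, Design, 120000, Cairo


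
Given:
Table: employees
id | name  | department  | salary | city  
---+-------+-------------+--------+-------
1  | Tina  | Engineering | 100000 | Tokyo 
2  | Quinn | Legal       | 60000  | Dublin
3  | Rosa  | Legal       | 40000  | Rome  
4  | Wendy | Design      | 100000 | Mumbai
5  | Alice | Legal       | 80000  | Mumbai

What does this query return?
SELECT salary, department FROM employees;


Projecting columns: salary, department

5 rows:
100000, Engineering
60000, Legal
40000, Legal
100000, Design
80000, Legal


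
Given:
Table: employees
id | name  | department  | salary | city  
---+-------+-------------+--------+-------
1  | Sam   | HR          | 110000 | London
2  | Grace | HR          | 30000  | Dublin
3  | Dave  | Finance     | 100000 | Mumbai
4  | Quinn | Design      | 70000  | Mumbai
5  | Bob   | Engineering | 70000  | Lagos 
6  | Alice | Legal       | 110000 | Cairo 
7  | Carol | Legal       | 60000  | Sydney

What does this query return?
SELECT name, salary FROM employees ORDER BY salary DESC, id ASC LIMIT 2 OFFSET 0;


Sort by salary DESC (id ASC tiebreak), then skip 0 and take 2
Rows 1 through 2

2 rows:
Sam, 110000
Alice, 110000


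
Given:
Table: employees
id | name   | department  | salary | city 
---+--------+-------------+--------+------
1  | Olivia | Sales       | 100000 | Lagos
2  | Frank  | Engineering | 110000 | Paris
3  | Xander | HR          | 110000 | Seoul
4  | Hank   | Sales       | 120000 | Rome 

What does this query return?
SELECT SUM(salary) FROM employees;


SUM(salary) = 100000 + 110000 + 110000 + 120000 = 440000

440000


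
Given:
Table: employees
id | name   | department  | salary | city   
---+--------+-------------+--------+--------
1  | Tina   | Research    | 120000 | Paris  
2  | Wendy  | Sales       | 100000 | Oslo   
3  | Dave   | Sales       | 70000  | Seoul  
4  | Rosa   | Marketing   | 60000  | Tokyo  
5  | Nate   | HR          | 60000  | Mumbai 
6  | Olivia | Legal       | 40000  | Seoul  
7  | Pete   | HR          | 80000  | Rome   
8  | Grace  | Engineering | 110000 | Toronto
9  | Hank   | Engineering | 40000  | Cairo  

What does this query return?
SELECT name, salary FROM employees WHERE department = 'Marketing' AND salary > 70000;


Filtering: department = 'Marketing' AND salary > 70000
Matching: 0 rows

Empty result set (0 rows)


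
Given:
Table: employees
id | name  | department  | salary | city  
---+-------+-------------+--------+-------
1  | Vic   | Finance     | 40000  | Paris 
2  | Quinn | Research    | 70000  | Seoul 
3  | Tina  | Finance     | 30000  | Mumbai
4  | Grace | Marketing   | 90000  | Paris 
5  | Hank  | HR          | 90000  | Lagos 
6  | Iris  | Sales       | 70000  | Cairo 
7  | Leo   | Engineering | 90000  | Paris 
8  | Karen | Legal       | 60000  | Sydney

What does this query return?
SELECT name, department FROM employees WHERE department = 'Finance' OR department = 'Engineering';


Filtering: department = 'Finance' OR 'Engineering'
Matching: 3 rows

3 rows:
Vic, Finance
Tina, Finance
Leo, Engineering


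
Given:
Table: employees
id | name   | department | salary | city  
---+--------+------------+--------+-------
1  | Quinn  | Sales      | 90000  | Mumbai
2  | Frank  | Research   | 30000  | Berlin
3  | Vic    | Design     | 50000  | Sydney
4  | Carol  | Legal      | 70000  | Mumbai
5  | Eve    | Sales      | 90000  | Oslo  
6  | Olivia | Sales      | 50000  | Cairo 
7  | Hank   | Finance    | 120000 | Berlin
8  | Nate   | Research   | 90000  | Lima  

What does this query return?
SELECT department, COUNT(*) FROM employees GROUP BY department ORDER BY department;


Assigning each row to its department group:
  Quinn -> Sales
  Frank -> Research
  Vic -> Design
  Carol -> Legal
  Eve -> Sales
  Olivia -> Sales
  Hank -> Finance
  Nate -> Research


5 groups:
Design, 1
Finance, 1
Legal, 1
Research, 2
Sales, 3


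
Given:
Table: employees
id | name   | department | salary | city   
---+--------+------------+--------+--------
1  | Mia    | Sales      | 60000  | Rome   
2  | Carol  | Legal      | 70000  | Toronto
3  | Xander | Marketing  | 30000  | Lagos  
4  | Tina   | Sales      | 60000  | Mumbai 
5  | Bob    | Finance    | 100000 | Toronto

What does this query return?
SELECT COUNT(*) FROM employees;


COUNT(*) counts all rows

5


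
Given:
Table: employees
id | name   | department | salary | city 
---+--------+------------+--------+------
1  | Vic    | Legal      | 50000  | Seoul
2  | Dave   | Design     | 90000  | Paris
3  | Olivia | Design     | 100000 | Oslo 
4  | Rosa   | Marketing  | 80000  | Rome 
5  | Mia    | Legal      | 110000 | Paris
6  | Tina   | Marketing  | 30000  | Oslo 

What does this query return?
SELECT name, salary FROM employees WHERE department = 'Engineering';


Filtering: department = 'Engineering'
Matching rows: 0

Empty result set (0 rows)


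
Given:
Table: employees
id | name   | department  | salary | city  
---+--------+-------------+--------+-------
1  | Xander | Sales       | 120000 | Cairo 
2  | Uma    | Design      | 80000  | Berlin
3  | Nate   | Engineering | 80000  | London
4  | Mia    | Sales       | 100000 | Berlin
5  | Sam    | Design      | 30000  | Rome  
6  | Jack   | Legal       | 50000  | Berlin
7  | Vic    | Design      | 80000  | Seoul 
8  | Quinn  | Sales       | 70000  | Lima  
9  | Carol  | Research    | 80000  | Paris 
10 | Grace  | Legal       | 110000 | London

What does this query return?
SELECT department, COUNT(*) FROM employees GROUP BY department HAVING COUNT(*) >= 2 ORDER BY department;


Groups with count >= 2:
  Design: 3 -> PASS
  Legal: 2 -> PASS
  Sales: 3 -> PASS
  Engineering: 1 -> filtered out
  Research: 1 -> filtered out


3 groups:
Design, 3
Legal, 2
Sales, 3


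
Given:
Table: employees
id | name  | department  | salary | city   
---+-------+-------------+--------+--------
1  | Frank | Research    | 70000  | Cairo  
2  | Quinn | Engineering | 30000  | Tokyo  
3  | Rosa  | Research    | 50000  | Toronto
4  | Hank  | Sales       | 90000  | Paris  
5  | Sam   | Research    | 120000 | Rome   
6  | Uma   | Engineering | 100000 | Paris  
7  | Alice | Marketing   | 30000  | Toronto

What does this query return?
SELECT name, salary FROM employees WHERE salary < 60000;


Filtering: salary < 60000
Matching: 3 rows

3 rows:
Quinn, 30000
Rosa, 50000
Alice, 30000


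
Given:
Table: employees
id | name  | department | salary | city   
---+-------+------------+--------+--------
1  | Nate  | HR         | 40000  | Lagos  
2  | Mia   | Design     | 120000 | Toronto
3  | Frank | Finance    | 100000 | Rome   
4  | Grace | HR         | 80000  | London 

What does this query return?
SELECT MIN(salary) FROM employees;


Salaries: 40000, 120000, 100000, 80000
MIN = 40000

40000


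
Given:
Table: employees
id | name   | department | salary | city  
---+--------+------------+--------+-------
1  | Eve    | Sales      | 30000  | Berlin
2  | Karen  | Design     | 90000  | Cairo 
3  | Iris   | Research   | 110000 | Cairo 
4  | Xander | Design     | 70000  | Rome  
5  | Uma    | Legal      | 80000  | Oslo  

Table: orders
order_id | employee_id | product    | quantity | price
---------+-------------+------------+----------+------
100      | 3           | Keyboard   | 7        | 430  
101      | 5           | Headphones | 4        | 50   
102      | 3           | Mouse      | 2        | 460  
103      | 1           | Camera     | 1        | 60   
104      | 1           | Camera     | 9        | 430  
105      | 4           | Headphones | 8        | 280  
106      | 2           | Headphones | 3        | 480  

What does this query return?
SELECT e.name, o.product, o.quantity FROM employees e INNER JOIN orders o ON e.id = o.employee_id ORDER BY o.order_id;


Joining employees.id = orders.employee_id:
  employee Iris (id=3) -> order Keyboard
  employee Uma (id=5) -> order Headphones
  employee Iris (id=3) -> order Mouse
  employee Eve (id=1) -> order Camera
  employee Eve (id=1) -> order Camera
  employee Xander (id=4) -> order Headphones
  employee Karen (id=2) -> order Headphones


7 rows:
Iris, Keyboard, 7
Uma, Headphones, 4
Iris, Mouse, 2
Eve, Camera, 1
Eve, Camera, 9
Xander, Headphones, 8
Karen, Headphones, 3


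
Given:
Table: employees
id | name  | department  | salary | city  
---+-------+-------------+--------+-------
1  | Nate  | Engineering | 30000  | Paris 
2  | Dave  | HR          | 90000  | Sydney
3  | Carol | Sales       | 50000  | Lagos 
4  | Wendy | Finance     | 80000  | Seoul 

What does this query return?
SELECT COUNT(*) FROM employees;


COUNT(*) counts all rows

4


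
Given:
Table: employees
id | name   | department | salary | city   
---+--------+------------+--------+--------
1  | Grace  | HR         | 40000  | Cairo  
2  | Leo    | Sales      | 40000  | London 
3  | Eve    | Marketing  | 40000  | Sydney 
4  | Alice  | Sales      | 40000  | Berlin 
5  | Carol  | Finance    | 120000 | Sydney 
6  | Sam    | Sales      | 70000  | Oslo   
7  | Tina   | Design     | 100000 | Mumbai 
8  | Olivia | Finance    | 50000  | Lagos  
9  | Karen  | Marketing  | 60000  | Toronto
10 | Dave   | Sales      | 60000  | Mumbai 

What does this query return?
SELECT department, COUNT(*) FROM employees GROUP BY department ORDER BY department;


Assigning each row to its department group:
  Grace -> HR
  Leo -> Sales
  Eve -> Marketing
  Alice -> Sales
  Carol -> Finance
  Sam -> Sales
  Tina -> Design
  Olivia -> Finance
  Karen -> Marketing
  Dave -> Sales


5 groups:
Design, 1
Finance, 2
HR, 1
Marketing, 2
Sales, 4


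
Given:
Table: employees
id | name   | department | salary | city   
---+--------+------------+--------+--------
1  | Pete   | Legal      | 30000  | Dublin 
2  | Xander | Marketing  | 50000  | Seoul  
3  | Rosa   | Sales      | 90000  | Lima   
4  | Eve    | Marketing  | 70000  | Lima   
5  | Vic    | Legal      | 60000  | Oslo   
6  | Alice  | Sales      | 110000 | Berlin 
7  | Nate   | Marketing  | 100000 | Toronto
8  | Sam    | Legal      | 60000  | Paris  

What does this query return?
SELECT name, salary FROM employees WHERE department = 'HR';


Filtering: department = 'HR'
Matching rows: 0

Empty result set (0 rows)


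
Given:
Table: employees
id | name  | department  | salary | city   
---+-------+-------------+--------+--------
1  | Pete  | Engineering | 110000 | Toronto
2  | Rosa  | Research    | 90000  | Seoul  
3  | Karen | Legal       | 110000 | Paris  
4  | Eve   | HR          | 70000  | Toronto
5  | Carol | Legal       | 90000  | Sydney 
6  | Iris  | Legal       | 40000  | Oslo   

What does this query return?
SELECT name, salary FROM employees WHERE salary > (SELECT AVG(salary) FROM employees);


Subquery: AVG(salary) = 85000.0
Filtering: salary > 85000.0
  Pete (110000) -> MATCH
  Rosa (90000) -> MATCH
  Karen (110000) -> MATCH
  Carol (90000) -> MATCH


4 rows:
Pete, 110000
Rosa, 90000
Karen, 110000
Carol, 90000


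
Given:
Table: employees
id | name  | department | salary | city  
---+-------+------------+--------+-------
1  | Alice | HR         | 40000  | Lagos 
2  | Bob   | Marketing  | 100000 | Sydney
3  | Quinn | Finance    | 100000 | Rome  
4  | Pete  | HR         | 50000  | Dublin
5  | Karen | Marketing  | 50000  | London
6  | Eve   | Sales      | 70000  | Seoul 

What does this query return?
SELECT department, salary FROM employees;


Projecting columns: department, salary

6 rows:
HR, 40000
Marketing, 100000
Finance, 100000
HR, 50000
Marketing, 50000
Sales, 70000


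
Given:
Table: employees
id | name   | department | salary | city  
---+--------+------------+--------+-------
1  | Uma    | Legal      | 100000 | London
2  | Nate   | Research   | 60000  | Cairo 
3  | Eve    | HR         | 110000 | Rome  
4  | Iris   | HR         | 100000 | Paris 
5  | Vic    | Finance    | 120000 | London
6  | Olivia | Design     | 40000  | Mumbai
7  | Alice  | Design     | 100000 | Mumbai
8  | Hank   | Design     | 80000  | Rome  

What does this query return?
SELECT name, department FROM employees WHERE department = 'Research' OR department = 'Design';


Filtering: department = 'Research' OR 'Design'
Matching: 4 rows

4 rows:
Nate, Research
Olivia, Design
Alice, Design
Hank, Design


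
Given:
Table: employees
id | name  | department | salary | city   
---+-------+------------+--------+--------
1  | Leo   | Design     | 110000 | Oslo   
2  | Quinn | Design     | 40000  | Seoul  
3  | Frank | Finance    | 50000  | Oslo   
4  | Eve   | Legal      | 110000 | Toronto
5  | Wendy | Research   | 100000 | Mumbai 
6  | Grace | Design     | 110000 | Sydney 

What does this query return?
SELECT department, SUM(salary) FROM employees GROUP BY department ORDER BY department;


Summing salary within each department:
  Design: 110000 + 40000 + 110000 = 260000
  Finance: 50000 = 50000
  Legal: 110000 = 110000
  Research: 100000 = 100000


4 groups:
Design, 260000
Finance, 50000
Legal, 110000
Research, 100000


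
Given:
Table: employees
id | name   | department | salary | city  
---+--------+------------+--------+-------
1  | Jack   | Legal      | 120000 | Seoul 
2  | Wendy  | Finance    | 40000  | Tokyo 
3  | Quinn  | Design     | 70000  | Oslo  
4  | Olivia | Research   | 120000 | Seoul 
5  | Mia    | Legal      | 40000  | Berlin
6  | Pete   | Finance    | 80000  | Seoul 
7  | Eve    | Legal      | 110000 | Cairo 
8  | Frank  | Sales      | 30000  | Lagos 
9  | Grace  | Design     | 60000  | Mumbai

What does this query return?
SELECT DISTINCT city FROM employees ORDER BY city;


All 'city' values (row order): Seoul, Tokyo, Oslo, Seoul, Berlin, Seoul, Cairo, Lagos, Mumbai
Removing duplicates leaves 7 unique value(s).

7 values:
Berlin
Cairo
Lagos
Mumbai
Oslo
Seoul
Tokyo


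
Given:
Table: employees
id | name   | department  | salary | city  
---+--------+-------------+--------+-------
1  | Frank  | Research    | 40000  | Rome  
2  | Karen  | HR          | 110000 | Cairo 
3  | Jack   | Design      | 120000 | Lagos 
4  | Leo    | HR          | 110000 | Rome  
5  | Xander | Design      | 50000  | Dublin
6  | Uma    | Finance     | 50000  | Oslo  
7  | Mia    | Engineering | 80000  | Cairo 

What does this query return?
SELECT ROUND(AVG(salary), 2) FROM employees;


SUM(salary) = 560000
COUNT = 7
ROUND(AVG, 2) = ROUND(560000 / 7, 2) = 80000.0

80000.0


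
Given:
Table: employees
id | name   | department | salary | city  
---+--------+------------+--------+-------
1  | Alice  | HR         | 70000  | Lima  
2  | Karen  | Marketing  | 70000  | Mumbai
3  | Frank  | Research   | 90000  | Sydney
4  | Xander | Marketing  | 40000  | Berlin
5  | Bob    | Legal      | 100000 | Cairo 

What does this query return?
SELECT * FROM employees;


SELECT * returns all 5 rows with all columns

5 rows:
1, Alice, HR, 70000, Lima
2, Karen, Marketing, 70000, Mumbai
3, Frank, Research, 90000, Sydney
4, Xander, Marketing, 40000, Berlin
5, Bob, Legal, 100000, Cairo


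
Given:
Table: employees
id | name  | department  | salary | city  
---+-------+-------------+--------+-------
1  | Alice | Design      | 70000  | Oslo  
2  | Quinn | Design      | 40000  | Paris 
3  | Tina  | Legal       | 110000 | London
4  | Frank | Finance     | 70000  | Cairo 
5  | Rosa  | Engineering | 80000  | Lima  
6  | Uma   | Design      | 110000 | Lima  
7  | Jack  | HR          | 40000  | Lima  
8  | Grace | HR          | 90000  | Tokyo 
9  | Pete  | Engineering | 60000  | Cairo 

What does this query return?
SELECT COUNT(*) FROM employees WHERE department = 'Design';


Counting rows where department = 'Design'
  Alice -> MATCH
  Quinn -> MATCH
  Uma -> MATCH


3


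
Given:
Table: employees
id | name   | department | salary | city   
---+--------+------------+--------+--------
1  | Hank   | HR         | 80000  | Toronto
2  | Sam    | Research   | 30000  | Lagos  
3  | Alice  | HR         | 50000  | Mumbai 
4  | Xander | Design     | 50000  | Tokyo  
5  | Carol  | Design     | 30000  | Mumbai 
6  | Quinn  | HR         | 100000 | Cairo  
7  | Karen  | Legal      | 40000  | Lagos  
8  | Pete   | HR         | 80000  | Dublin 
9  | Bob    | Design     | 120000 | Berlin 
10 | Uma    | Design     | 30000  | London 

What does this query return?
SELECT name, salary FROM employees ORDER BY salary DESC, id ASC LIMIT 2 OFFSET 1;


Sort by salary DESC (id ASC tiebreak), then skip 1 and take 2
Rows 2 through 3

2 rows:
Quinn, 100000
Hank, 80000


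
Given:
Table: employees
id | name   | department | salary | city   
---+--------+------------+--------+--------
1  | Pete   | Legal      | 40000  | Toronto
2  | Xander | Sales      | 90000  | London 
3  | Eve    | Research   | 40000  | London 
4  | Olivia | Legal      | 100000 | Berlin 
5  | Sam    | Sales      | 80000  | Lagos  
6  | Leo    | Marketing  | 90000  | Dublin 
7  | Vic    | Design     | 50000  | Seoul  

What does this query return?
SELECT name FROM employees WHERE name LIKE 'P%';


LIKE 'P%' matches names starting with 'P'
Matching: 1

1 rows:
Pete


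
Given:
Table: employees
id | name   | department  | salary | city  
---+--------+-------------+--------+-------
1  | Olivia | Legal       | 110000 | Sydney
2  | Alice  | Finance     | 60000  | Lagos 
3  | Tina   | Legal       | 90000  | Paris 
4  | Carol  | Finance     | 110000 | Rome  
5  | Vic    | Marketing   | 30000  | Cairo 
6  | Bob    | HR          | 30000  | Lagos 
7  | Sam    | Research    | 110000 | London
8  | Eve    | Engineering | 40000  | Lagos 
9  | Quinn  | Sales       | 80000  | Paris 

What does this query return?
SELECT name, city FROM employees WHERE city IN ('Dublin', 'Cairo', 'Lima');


Filtering: city IN ('Dublin', 'Cairo', 'Lima')
Matching: 1 rows

1 rows:
Vic, Cairo


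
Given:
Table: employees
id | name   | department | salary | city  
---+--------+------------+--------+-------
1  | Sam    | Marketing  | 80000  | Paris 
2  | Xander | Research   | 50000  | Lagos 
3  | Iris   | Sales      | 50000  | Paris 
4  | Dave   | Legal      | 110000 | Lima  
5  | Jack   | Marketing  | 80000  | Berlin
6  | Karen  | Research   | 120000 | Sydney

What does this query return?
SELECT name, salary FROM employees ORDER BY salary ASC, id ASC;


Sorting by salary ASC, then id ASC for ties

6 rows:
Xander, 50000
Iris, 50000
Sam, 80000
Jack, 80000
Dave, 110000
Karen, 120000


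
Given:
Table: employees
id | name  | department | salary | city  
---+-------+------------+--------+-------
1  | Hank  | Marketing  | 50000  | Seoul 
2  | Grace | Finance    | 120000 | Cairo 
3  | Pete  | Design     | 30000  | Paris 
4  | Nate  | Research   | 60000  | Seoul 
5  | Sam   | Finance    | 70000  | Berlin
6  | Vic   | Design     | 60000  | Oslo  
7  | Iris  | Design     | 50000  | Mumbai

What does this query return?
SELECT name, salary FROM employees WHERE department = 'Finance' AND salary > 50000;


Filtering: department = 'Finance' AND salary > 50000
Matching: 2 rows

2 rows:
Grace, 120000
Sam, 70000


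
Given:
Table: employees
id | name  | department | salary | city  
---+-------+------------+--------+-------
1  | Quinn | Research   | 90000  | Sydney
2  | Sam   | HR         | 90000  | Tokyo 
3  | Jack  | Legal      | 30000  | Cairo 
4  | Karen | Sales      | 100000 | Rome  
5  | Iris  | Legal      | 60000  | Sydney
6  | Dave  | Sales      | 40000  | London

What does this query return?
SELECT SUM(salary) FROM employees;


SUM(salary) = 90000 + 90000 + 30000 + 100000 + 60000 + 40000 = 410000

410000


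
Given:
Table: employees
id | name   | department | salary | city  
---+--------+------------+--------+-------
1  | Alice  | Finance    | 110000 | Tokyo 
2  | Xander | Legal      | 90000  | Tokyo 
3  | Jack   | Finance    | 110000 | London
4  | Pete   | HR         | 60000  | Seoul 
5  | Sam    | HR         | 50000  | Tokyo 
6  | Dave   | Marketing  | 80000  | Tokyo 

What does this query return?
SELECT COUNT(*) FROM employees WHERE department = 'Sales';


Counting rows where department = 'Sales'


0


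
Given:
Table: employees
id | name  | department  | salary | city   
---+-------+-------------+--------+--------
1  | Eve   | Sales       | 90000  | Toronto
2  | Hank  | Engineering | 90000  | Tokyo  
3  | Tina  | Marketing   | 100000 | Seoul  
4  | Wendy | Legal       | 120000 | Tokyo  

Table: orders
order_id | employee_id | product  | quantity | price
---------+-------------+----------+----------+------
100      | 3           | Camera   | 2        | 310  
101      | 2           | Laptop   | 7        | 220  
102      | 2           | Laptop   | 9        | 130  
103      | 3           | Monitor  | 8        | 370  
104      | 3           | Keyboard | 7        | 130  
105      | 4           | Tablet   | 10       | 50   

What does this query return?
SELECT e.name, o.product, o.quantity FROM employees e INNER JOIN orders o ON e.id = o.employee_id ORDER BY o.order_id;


Joining employees.id = orders.employee_id:
  employee Tina (id=3) -> order Camera
  employee Hank (id=2) -> order Laptop
  employee Hank (id=2) -> order Laptop
  employee Tina (id=3) -> order Monitor
  employee Tina (id=3) -> order Keyboard
  employee Wendy (id=4) -> order Tablet


6 rows:
Tina, Camera, 2
Hank, Laptop, 7
Hank, Laptop, 9
Tina, Monitor, 8
Tina, Keyboard, 7
Wendy, Tablet, 10


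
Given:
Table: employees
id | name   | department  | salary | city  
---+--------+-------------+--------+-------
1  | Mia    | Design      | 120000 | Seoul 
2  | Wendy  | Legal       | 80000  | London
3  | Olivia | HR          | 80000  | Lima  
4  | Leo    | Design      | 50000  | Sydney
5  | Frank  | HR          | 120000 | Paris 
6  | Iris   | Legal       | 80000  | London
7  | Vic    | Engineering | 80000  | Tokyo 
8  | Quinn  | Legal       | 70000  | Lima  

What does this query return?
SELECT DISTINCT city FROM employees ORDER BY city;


All 'city' values (row order): Seoul, London, Lima, Sydney, Paris, London, Tokyo, Lima
Removing duplicates leaves 6 unique value(s).

6 values:
Lima
London
Paris
Seoul
Sydney
Tokyo


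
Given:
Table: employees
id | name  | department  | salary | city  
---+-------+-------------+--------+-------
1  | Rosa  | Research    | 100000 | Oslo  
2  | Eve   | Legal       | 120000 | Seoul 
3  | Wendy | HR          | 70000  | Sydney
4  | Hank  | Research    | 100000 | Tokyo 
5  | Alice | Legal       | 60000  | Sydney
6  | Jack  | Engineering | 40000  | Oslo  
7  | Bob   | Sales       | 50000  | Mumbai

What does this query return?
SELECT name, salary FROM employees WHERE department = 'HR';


Filtering: department = 'HR'
Matching rows: 1

1 rows:
Wendy, 70000


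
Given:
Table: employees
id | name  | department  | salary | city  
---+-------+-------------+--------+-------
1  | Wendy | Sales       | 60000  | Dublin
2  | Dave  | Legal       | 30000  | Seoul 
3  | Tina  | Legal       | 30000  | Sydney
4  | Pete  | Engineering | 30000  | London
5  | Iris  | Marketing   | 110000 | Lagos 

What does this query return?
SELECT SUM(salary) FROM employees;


SUM(salary) = 60000 + 30000 + 30000 + 30000 + 110000 = 260000

260000


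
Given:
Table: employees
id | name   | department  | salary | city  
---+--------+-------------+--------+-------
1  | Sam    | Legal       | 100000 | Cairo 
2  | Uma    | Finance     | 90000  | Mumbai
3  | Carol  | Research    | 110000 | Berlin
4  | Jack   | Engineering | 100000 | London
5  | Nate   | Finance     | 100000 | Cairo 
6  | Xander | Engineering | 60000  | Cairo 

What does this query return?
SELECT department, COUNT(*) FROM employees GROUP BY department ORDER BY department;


Assigning each row to its department group:
  Sam -> Legal
  Uma -> Finance
  Carol -> Research
  Jack -> Engineering
  Nate -> Finance
  Xander -> Engineering


4 groups:
Engineering, 2
Finance, 2
Legal, 1
Research, 1


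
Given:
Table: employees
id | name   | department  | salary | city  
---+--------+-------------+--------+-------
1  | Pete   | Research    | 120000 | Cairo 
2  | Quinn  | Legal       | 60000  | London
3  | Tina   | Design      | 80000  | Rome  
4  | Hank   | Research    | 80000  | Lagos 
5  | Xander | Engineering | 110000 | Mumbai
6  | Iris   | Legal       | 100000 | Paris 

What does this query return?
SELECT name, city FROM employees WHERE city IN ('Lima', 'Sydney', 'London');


Filtering: city IN ('Lima', 'Sydney', 'London')
Matching: 1 rows

1 rows:
Quinn, London


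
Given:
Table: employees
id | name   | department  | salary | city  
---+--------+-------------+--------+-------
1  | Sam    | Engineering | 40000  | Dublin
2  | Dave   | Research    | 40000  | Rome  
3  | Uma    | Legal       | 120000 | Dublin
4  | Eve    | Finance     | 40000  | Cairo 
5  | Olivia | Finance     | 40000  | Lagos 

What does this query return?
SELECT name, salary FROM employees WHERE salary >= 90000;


Filtering: salary >= 90000
Matching: 1 rows

1 rows:
Uma, 120000


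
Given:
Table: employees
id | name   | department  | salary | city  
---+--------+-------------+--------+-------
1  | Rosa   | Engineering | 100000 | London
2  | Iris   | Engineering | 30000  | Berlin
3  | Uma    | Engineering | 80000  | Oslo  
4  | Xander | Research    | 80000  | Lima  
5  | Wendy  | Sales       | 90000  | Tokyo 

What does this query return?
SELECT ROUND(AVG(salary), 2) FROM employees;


SUM(salary) = 380000
COUNT = 5
ROUND(AVG, 2) = ROUND(380000 / 5, 2) = 76000.0

76000.0


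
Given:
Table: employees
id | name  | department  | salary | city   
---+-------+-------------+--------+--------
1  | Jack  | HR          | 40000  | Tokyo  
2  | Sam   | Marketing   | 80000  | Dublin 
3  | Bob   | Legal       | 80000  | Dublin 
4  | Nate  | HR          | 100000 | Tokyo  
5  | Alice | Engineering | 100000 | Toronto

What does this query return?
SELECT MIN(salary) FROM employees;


Salaries: 40000, 80000, 80000, 100000, 100000
MIN = 40000

40000


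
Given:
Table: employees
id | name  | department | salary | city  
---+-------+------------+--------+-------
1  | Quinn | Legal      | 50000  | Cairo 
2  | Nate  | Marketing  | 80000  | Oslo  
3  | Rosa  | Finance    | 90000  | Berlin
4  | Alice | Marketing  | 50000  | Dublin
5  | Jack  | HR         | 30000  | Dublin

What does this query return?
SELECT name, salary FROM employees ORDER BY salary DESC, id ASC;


Sorting by salary DESC, then id ASC for ties

5 rows:
Rosa, 90000
Nate, 80000
Quinn, 50000
Alice, 50000
Jack, 30000


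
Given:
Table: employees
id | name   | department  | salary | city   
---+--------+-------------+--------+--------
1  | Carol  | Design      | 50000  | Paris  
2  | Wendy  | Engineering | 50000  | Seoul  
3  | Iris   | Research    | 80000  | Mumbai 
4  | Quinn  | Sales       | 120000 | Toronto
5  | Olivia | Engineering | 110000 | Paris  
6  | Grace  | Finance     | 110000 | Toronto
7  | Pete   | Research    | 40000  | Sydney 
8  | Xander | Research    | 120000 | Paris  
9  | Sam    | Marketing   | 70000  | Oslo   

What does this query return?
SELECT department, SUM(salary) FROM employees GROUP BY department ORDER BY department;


Summing salary within each department:
  Design: 50000 = 50000
  Engineering: 50000 + 110000 = 160000
  Finance: 110000 = 110000
  Marketing: 70000 = 70000
  Research: 80000 + 40000 + 120000 = 240000
  Sales: 120000 = 120000


6 groups:
Design, 50000
Engineering, 160000
Finance, 110000
Marketing, 70000
Research, 240000
Sales, 120000


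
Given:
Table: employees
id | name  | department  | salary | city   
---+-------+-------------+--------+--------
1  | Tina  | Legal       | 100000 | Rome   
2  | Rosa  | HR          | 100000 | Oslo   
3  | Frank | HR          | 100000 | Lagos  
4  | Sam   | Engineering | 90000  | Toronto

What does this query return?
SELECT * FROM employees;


SELECT * returns all 4 rows with all columns

4 rows:
1, Tina, Legal, 100000, Rome
2, Rosa, HR, 100000, Oslo
3, Frank, HR, 100000, Lagos
4, Sam, Engineering, 90000, Toronto
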